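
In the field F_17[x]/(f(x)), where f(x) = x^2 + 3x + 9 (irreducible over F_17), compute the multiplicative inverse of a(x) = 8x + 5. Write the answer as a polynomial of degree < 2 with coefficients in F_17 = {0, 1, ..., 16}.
a(x)^(-1) ≡ 12x + 3 (mod f(x))

Since f is irreducible over F_17, F_17[x]/(f) is a field and a(x) ≠ 0 has an inverse. Apply the extended Euclidean algorithm to f(x) and a(x) in F_17[x]: f(x) = (15x + 8)·a(x) + (3). The last nonzero remainder is the constant 3 = gcd(f, a) in F_17. Back-substituting through the division chain expresses 3 = s(x)·a(x) + t(x)·f(x) with s(x) ≡ 2x + 9 (mod f), so (2x + 9)·a(x) ≡ 3 (mod f). Multiplying by 3^(-1) ≡ 6 in F_17 gives a(x)^(-1) ≡ 6·(2x + 9) ≡ 12x + 3 (mod f). Check: (8x + 5)·(12x + 3) = 11x^2 + 16x + 15 ≡ 1 (mod x^2 + 3x + 9).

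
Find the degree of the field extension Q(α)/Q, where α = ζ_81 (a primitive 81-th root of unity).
[Q(α):Q] = 54

The minimal polynomial of ζ_81 over Q is the 81-th cyclotomic polynomial Φ_81(x), which is irreducible over Q and has degree φ(81) = 54. Hence [Q(α):Q] = φ(81) = 54.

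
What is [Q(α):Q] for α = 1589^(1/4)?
[Q(α):Q] = 4

α is a root of x^4 - 1589. By Eisenstein's criterion at the prime p = 7 (which divides the constant term 1589 but p^2 = 49 does not, since 1589 is squarefree), x^4 - 1589 is irreducible over Q. Hence [Q(α):Q] = 4.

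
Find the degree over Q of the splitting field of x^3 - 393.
[K : Q] = 6

The roots of x^3 - 393 are ∛393, ω∛393, ω^2∛393 where ω = e^(2πi/3) is a primitive cube root of unity, so K = Q(∛393, ω). Now [Q(∛393):Q] = 3 (since 393 is not a perfect cube, x^3 - 393 is irreducible) and [Q(ω):Q] = 2. Both 2 and 3 divide [K:Q], and [K:Q] ≤ 3·2 = 6, so [K:Q] = 6. (Equivalently: Q(∛393) ⊂ R but ω ∉ R, so [K : Q(∛393)] = 2.)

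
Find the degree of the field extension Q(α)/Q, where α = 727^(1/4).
[Q(α):Q] = 4

α is a root of x^4 - 727. By Eisenstein's criterion at the prime p = 727 (which divides the constant term 727 but p^2 = 528529 does not, since 727 is squarefree), x^4 - 727 is irreducible over Q. Hence [Q(α):Q] = 4.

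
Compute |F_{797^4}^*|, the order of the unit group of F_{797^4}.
|F_{797^4}^*| = 403490473680

F_{797^4} has 797^4 = 403490473681 elements; its multiplicative group consists of all nonzero elements, so |F_{797^4}^*| = 403490473681 - 1 = 403490473680. (It is cyclic since any finite subgroup of the multiplicative group of a field is cyclic.)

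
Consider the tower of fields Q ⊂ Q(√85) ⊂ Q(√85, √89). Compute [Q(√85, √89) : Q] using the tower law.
[Q(√85, √89) : Q] = 4

[Q(√85):Q] = 2 (min poly x^2 - 85, irreducible since 85 is squarefree > 1). For the top step, suppose √89 ∈ Q(√85), say √89 = c + d√85 with c, d ∈ Q. Squaring: 89 = c^2 + 85d^2 + 2cd√85. Since √85 ∉ Q this forces 2cd = 0. If d = 0 then √89 = c ∈ Q, contradicting 89 squarefree > 1. If c = 0 then 89 = 85d^2, so 85·89 = (85d)^2 is a perfect square in Q — but 85·89 = 7565 is not a perfect square (since 85 and 89 are distinct squarefree integers). Contradiction. Hence √89 ∉ Q(√85), so x^2 - 89 stays irreducible over Q(√85) and [Q(√85, √89) : Q(√85)] = 2. By the tower law, [Q(√85, √89) : Q] = 2 · 2 = 4.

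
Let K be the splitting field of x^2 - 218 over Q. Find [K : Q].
[K : Q] = 2

f(x) = x^2 - 218 factors as (x - √218)(x + √218). The splitting field is K = Q(√218). Since 218 is squarefree and > 1, it is not a perfect square, so x^2 - 218 is irreducible over Q and [Q(√218) : Q] = 2. Hence [K : Q] = 2.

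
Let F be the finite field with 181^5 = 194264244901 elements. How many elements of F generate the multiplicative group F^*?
There are φ(194264244900) = 47094360000 primitive elements

F_q^* is cyclic of order q - 1 = 194264244900. A cyclic group of order m has exactly φ(m) generators. Here m = 194264244900 = 2^2 · 3^2 · 5^2 · 11 · 19622651, so the number of primitive elements is φ(194264244900) = 47094360000.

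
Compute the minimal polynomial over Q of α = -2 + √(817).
m_α(x) = x^2 + 4x - 813

From α + 2 = √(817), squaring gives (α + 2)^2 = 817, i.e. α^2 + 4α + 4 = 817, so α^2 + 4α - 813 = 0. The discriminant of x^2 + 4x - 813 is (4)^2 - 4·(-813) = 16 + 3252 = 3268, and 4·(817) is not a perfect square in Q since 817 is squarefree and ≠ 1. Hence x^2 + 4x - 813 is irreducible over Q and is the minimal polynomial of α.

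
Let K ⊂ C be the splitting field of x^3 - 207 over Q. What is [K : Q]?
[K : Q] = 6

The roots of x^3 - 207 are ∛207, ω∛207, ω^2∛207 where ω = e^(2πi/3) is a primitive cube root of unity, so K = Q(∛207, ω). Now [Q(∛207):Q] = 3 (since 207 is not a perfect cube, x^3 - 207 is irreducible) and [Q(ω):Q] = 2. Both 2 and 3 divide [K:Q], and [K:Q] ≤ 3·2 = 6, so [K:Q] = 6. (Equivalently: Q(∛207) ⊂ R but ω ∉ R, so [K : Q(∛207)] = 2.)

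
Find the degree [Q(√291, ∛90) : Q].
[Q(√291, ∛90) : Q] = 6

Let L = Q(√291, ∛90). Since Q(√291) ⊂ L and [Q(√291):Q] = 2, the tower law gives 2 | [L:Q]. Likewise Q(∛90) ⊂ L with [Q(∛90):Q] = 3 (because 90 is not a perfect cube), so 3 | [L:Q]. As gcd(2,3) = 1, [L:Q] is divisible by 6. Conversely L is generated over Q by √291 and ∛90, so [L:Q] ≤ 2·3 = 6. Therefore [Q(√291, ∛90) : Q] = 6.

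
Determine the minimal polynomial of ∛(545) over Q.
m_α(x) = x^3 - 545

α satisfies α^3 = 545, so x^3 - 545 annihilates α. By the rational root test, a rational root p/q (in lowest terms) of x^3 - 545 would satisfy p^3 = 545 q^3, forcing q = 1 and p^3 = 545; but 545 is not a perfect cube, contradiction. A monic cubic over Q with no rational root is irreducible (any nontrivial factorization would include a linear factor). Hence x^3 - 545 is the minimal polynomial of α, and in particular [Q(α):Q] = 3.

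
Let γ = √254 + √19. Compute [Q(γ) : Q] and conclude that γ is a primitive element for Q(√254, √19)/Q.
[Q(γ) : Q] = 4 (equivalently, Q(γ) = Q(√254, √19))

Obviously Q(γ) ⊆ Q(√254, √19), and [Q(√254, √19):Q] = 4 (since 254, 19 are distinct squarefree integers > 1 with 4826 not a perfect square). To show equality we compute the minimal polynomial of γ. From γ = √254 + √19: γ^2 = 254 + 2√(4826) + 19 = 273 + 2√(4826), so γ^2 - 273 = 2√(4826); squaring, (γ^2 - 273)^2 = 4·4826, i.e. γ^4 - 546γ^2 + 74529 - 19304 = 0, i.e. γ^4 - 546γ^2 + 55225 = 0. So γ is a root of x^4 - 546x^2 + 55225. This polynomial is irreducible over Q: it has no rational root (each ±√254 ± √19 is irrational), and any factorization into two quadratics over Q would force √(4826) ∈ Q (pairing opposite roots) or √254, √19 ∈ Q (other pairings), all impossible. Hence [Q(γ):Q] = 4 = [Q(√254, √19):Q], so Q(γ) = Q(√254, √19).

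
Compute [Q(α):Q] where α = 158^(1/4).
[Q(α):Q] = 4

α is a root of x^4 - 158. By Eisenstein's criterion at the prime p = 2 (which divides the constant term 158 but p^2 = 4 does not, since 158 is squarefree), x^4 - 158 is irreducible over Q. Hence [Q(α):Q] = 4.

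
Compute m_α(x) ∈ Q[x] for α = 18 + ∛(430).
m_α(x) = x^3 - 54x^2 + 972x - 6262

Set β = α - 18 = ∛(430), so β^3 = 430. Then (α - 18)^3 - 430 = 0, i.e. α is a root of g(x) = (x - 18)^3 - 430 = x^3 - 54x^2 + 972x - 6262. Since g(x) = h(x - 18) where h(x) = x^3 - 430, and h is irreducible over Q (because 430 is not a perfect cube, so h has no rational root, and a monic cubic with no rational root is irreducible), g is also irreducible (irreducibility is preserved under the substitution x → x - 18). Hence m_α(x) = x^3 - 54x^2 + 972x - 6262.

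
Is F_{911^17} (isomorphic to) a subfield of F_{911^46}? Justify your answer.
No: F_{911^17} is not a subfield of F_{911^46}

F_{p^m} embeds in F_{p^n} iff m | n. Here 17 ∤ 46 (since 46 = 2·17 + 12 with remainder 12 ≠ 0), so F_{911^17} is not a subfield of F_{911^46}. Equivalently: if it were, the tower law would give 17 = [F_{911^17}:F_911] dividing [F_{911^46}:F_911] = 46, contradiction.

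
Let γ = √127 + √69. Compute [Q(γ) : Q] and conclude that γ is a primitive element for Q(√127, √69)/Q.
[Q(γ) : Q] = 4 (equivalently, Q(γ) = Q(√127, √69))

Obviously Q(γ) ⊆ Q(√127, √69), and [Q(√127, √69):Q] = 4 (since 127, 69 are distinct squarefree integers > 1 with 8763 not a perfect square). To show equality we compute the minimal polynomial of γ. From γ = √127 + √69: γ^2 = 127 + 2√(8763) + 69 = 196 + 2√(8763), so γ^2 - 196 = 2√(8763); squaring, (γ^2 - 196)^2 = 4·8763, i.e. γ^4 - 392γ^2 + 38416 - 35052 = 0, i.e. γ^4 - 392γ^2 + 3364 = 0. So γ is a root of x^4 - 392x^2 + 3364. This polynomial is irreducible over Q: it has no rational root (each ±√127 ± √69 is irrational), and any factorization into two quadratics over Q would force √(8763) ∈ Q (pairing opposite roots) or √127, √69 ∈ Q (other pairings), all impossible. Hence [Q(γ):Q] = 4 = [Q(√127, √69):Q], so Q(γ) = Q(√127, √69).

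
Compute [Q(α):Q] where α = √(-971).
[Q(α):Q] = 2

[Q(α):Q] equals the degree of the minimal polynomial of α. Here α^2 = -971 and x^2 + 971 is irreducible (d = -971 is squarefree, ≠ 1, hence not a square), so deg(m_α) = 2. Thus [Q(α):Q] = 2.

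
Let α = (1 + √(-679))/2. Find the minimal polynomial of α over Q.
m_α(x) = x^2 - x + 170

From 2α - 1 = √(-679), squaring gives (2α - 1)^2 = -679, i.e. 4α^2 - 4α + 1 = -679, so α^2 - α + (1 + 679)/4 = 0. Since -679 ≡ 1 (mod 4), (1 + 679)/4 = 170 ∈ Z. The polynomial x^2 - x + 170 has discriminant 1 - 4·(170) = -679, which is not a perfect square in Q (d = -679 is squarefree and ≠ 1), so x^2 - x + 170 is irreducible over Q. It is the minimal polynomial of α.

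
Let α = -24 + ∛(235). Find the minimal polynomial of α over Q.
m_α(x) = x^3 + 72x^2 + 1728x + 13589

Set β = α + 24 = ∛(235), so β^3 = 235. Then (α + 24)^3 - 235 = 0, i.e. α is a root of g(x) = (x + 24)^3 - 235 = x^3 + 72x^2 + 1728x + 13589. Since g(x) = h(x + 24) where h(x) = x^3 - 235, and h is irreducible over Q (because 235 is not a perfect cube, so h has no rational root, and a monic cubic with no rational root is irreducible), g is also irreducible (irreducibility is preserved under the substitution x → x + 24). Hence m_α(x) = x^3 + 72x^2 + 1728x + 13589.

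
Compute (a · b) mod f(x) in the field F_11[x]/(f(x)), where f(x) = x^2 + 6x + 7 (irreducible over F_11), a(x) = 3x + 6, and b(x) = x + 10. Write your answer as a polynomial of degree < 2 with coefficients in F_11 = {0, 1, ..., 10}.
a · b ≡ 7x + 6 (mod f(x))

Multiply in F_11[x]: a(x)·b(x) = (3x + 6)·(x + 10) = 3x^2 + 3x + 5. This has degree ≥ 2, so divide by f(x) over F_11: 3x^2 + 3x + 5 = (3)·(x^2 + 6x + 7) + (7x + 6). Hence a·b ≡ 7x + 6 (mod f). (F_11[x]/(f) is a field with 11^2 = 121 elements since f is irreducible of degree 2.)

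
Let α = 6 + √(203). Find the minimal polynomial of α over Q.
m_α(x) = x^2 - 12x - 167

From α - 6 = √(203), squaring gives (α - 6)^2 = 203, i.e. α^2 - 12α + 36 = 203, so α^2 - 12α - 167 = 0. The discriminant of x^2 - 12x - 167 is (-12)^2 - 4·(-167) = 144 + 668 = 812, and 4·(203) is not a perfect square in Q since 203 is squarefree and ≠ 1. Hence x^2 - 12x - 167 is irreducible over Q and is the minimal polynomial of α.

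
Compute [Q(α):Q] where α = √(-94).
[Q(α):Q] = 2

[Q(α):Q] equals the degree of the minimal polynomial of α. Here α^2 = -94 and x^2 + 94 is irreducible (d = -94 is squarefree, ≠ 1, hence not a square), so deg(m_α) = 2. Thus [Q(α):Q] = 2.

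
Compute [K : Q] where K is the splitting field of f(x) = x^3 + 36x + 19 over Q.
[K : Q] = 6

By the rational root test, any rational root of the monic integer polynomial f(x) = x^3 + 36x + 19 must be an integer dividing the constant term 19, i.e. one of ±{1, 19}. Evaluating: f(1) = 56, f(-1) = -18, f(19) = 7562, f(-19) = -7524; none is 0, so f has no rational root and is therefore irreducible over Q (a cubic with no linear factor over a field is irreducible). For an irreducible cubic, the Galois group is A_3 or S_3 according as the discriminant disc(f) = -4a^3 - 27b^2 = -4·(36)^3 - 27·(19)^2 = -196371 is or is not a square in Q. Here disc(f) = -196371 is not a perfect square in Q, so the Galois group of f over Q is not contained in A_3 and must be all of S_3. The splitting field has degree |S_3| = 6 over Q, so [K : Q] = 6.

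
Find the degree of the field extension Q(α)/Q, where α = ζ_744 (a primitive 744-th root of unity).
[Q(α):Q] = 240

The minimal polynomial of ζ_744 over Q is the 744-th cyclotomic polynomial Φ_744(x), which is irreducible over Q and has degree φ(744) = 240. Hence [Q(α):Q] = φ(744) = 240.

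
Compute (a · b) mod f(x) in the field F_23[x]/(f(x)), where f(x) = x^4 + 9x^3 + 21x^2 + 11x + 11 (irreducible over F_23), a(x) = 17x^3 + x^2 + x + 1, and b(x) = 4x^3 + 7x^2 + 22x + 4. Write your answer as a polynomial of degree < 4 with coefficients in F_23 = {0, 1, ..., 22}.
a · b ≡ 8x^3 + 18x^2 + 4 (mod f(x))

Multiply in F_23[x]: a(x)·b(x) = (17x^3 + x^2 + x + 1)·(4x^3 + 7x^2 + 22x + 4) = 22x^6 + 8x^5 + 17x^4 + 9x^3 + 10x^2 + 3x + 4. This has degree ≥ 4, so divide by f(x) over F_23: 22x^6 + 8x^5 + 17x^4 + 9x^3 + 10x^2 + 3x + 4 = (22x^2 + 17x)·(x^4 + 9x^3 + 21x^2 + 11x + 11) + (8x^3 + 18x^2 + 4). Hence a·b ≡ 8x^3 + 18x^2 + 4 (mod f). (F_23[x]/(f) is a field with 23^4 = 279841 elements since f is irreducible of degree 4.)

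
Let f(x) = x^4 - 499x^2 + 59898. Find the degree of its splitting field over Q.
[K : Q] = 4

Solving the quadratic in x^2: x^2 = (499 ± √(499^2 - 4·59898))/2 = (499 ± √9409)/2 = (499 ± 97)/2, giving x^2 = 298 or x^2 = 201. So f(x) = (x^2 - 298)(x^2 - 201) and the roots of f are ±√298, ±√201. Hence the splitting field is K = Q(√298, √201). Since 298 and 201 are distinct squarefree integers > 1, their product 59898 is not a perfect square, so √201 ∉ Q(√298). By the tower law [K:Q] = [Q(√298,√201):Q(√298)] · [Q(√298):Q] = 2 · 2 = 4.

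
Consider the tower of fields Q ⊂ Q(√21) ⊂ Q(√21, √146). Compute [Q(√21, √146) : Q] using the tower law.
[Q(√21, √146) : Q] = 4

[Q(√21):Q] = 2 (min poly x^2 - 21, irreducible since 21 is squarefree > 1). For the top step, suppose √146 ∈ Q(√21), say √146 = c + d√21 with c, d ∈ Q. Squaring: 146 = c^2 + 21d^2 + 2cd√21. Since √21 ∉ Q this forces 2cd = 0. If d = 0 then √146 = c ∈ Q, contradicting 146 squarefree > 1. If c = 0 then 146 = 21d^2, so 21·146 = (21d)^2 is a perfect square in Q — but 21·146 = 3066 is not a perfect square (since 21 and 146 are distinct squarefree integers). Contradiction. Hence √146 ∉ Q(√21), so x^2 - 146 stays irreducible over Q(√21) and [Q(√21, √146) : Q(√21)] = 2. By the tower law, [Q(√21, √146) : Q] = 2 · 2 = 4.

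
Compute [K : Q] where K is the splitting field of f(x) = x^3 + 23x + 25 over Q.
[K : Q] = 6

By the rational root test, any rational root of the monic integer polynomial f(x) = x^3 + 23x + 25 must be an integer dividing the constant term 25, i.e. one of ±{1, 5, 25}. Evaluating: f(1) = 49, f(-1) = 1, f(5) = 265, f(-5) = -215, f(25) = 16225, f(-25) = -16175; none is 0, so f has no rational root and is therefore irreducible over Q (a cubic with no linear factor over a field is irreducible). For an irreducible cubic, the Galois group is A_3 or S_3 according as the discriminant disc(f) = -4a^3 - 27b^2 = -4·(23)^3 - 27·(25)^2 = -65543 is or is not a square in Q. Here disc(f) = -65543 is not a perfect square in Q, so the Galois group of f over Q is not contained in A_3 and must be all of S_3. The splitting field has degree |S_3| = 6 over Q, so [K : Q] = 6.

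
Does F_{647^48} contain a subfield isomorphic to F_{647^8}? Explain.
Yes: F_{647^8} is a subfield of F_{647^48}

F_{p^m} embeds in F_{p^n} iff m | n (since F_{p^n} is the splitting field of x^(p^n) - x, and F_{p^m} ⊂ F_{p^n} forces p^n to be a power of p^m, i.e. m | n; conversely if m | n then every root of x^(p^m) - x is a root of x^(p^n) - x). Here 8 | 48 (since 48 = 6·8), so F_{647^8} is a subfield of F_{647^48}, and [F_{647^48} : F_{647^8}] = 48/8 = 6.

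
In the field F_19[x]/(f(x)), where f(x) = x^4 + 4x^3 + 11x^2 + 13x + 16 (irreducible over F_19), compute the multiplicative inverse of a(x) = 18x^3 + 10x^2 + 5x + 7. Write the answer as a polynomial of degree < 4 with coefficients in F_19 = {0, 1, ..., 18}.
a(x)^(-1) ≡ 2x^3 + 18x^2 + 8x + 14 (mod f(x))

Since f is irreducible over F_19, F_19[x]/(f) is a field and a(x) ≠ 0 has an inverse. Apply the extended Euclidean algorithm to f(x) and a(x) in F_19[x]: f(x) = (18x + 5)·a(x) + (4x^2 + 14x);  a(x) = (14x + 1)·(4x^2 + 14x) + (10x + 7);  (4x^2 + 14x) = (8x + 11)·(10x + 7) + (18). The last nonzero remainder is the constant 18 = gcd(f, a) in F_19. Back-substituting through the division chain expresses 18 = s(x)·a(x) + t(x)·f(x) with s(x) ≡ 17x^3 + x^2 + 11x + 5 (mod f), so (17x^3 + x^2 + 11x + 5)·a(x) ≡ 18 (mod f). Multiplying by 18^(-1) ≡ 18 in F_19 gives a(x)^(-1) ≡ 18·(17x^3 + x^2 + 11x + 5) ≡ 2x^3 + 18x^2 + 8x + 14 (mod f). Check: (18x^3 + 10x^2 + 5x + 7)·(2x^3 + 18x^2 + 8x + 14) = 17x^6 + 2x^5 + 11x^4 + 18x^3 + 2x^2 + 12x + 3 ≡ 1 (mod x^4 + 4x^3 + 11x^2 + 13x + 16).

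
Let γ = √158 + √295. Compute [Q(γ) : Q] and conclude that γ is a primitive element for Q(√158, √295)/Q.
[Q(γ) : Q] = 4 (equivalently, Q(γ) = Q(√158, √295))

Obviously Q(γ) ⊆ Q(√158, √295), and [Q(√158, √295):Q] = 4 (since 158, 295 are distinct squarefree integers > 1 with 46610 not a perfect square). To show equality we compute the minimal polynomial of γ. From γ = √158 + √295: γ^2 = 158 + 2√(46610) + 295 = 453 + 2√(46610), so γ^2 - 453 = 2√(46610); squaring, (γ^2 - 453)^2 = 4·46610, i.e. γ^4 - 906γ^2 + 205209 - 186440 = 0, i.e. γ^4 - 906γ^2 + 18769 = 0. So γ is a root of x^4 - 906x^2 + 18769. This polynomial is irreducible over Q: it has no rational root (each ±√158 ± √295 is irrational), and any factorization into two quadratics over Q would force √(46610) ∈ Q (pairing opposite roots) or √158, √295 ∈ Q (other pairings), all impossible. Hence [Q(γ):Q] = 4 = [Q(√158, √295):Q], so Q(γ) = Q(√158, √295).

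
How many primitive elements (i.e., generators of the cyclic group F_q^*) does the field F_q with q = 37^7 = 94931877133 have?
There are φ(94931877132) = 31198268640 primitive elements

F_q^* is cyclic of order q - 1 = 94931877132. A cyclic group of order m has exactly φ(m) generators. Here m = 94931877132 = 2^2 · 3^2 · 71 · 37140797, so the number of primitive elements is φ(94931877132) = 31198268640.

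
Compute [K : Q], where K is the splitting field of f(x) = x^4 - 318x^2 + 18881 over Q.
[K : Q] = 4

Solving the quadratic in x^2: x^2 = (318 ± √(318^2 - 4·18881))/2 = (318 ± √25600)/2 = (318 ± 160)/2, giving x^2 = 79 or x^2 = 239. So f(x) = (x^2 - 79)(x^2 - 239) and the roots of f are ±√79, ±√239. Hence the splitting field is K = Q(√79, √239). Since 79 and 239 are distinct squarefree integers > 1, their product 18881 is not a perfect square, so √239 ∉ Q(√79). By the tower law [K:Q] = [Q(√79,√239):Q(√79)] · [Q(√79):Q] = 2 · 2 = 4.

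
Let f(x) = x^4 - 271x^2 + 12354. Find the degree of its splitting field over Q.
[K : Q] = 4

Solving the quadratic in x^2: x^2 = (271 ± √(271^2 - 4·12354))/2 = (271 ± √24025)/2 = (271 ± 155)/2, giving x^2 = 58 or x^2 = 213. So f(x) = (x^2 - 58)(x^2 - 213) and the roots of f are ±√58, ±√213. Hence the splitting field is K = Q(√58, √213). Since 58 and 213 are distinct squarefree integers > 1, their product 12354 is not a perfect square, so √213 ∉ Q(√58). By the tower law [K:Q] = [Q(√58,√213):Q(√58)] · [Q(√58):Q] = 2 · 2 = 4.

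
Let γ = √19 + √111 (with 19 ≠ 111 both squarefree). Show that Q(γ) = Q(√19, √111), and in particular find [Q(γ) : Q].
[Q(γ) : Q] = 4 (equivalently, Q(γ) = Q(√19, √111))

Obviously Q(γ) ⊆ Q(√19, √111), and [Q(√19, √111):Q] = 4 (since 19, 111 are distinct squarefree integers > 1 with 2109 not a perfect square). To show equality we compute the minimal polynomial of γ. From γ = √19 + √111: γ^2 = 19 + 2√(2109) + 111 = 130 + 2√(2109), so γ^2 - 130 = 2√(2109); squaring, (γ^2 - 130)^2 = 4·2109, i.e. γ^4 - 260γ^2 + 16900 - 8436 = 0, i.e. γ^4 - 260γ^2 + 8464 = 0. So γ is a root of x^4 - 260x^2 + 8464. This polynomial is irreducible over Q: it has no rational root (each ±√19 ± √111 is irrational), and any factorization into two quadratics over Q would force √(2109) ∈ Q (pairing opposite roots) or √19, √111 ∈ Q (other pairings), all impossible. Hence [Q(γ):Q] = 4 = [Q(√19, √111):Q], so Q(γ) = Q(√19, √111).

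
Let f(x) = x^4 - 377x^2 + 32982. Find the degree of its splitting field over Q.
[K : Q] = 4

Solving the quadratic in x^2: x^2 = (377 ± √(377^2 - 4·32982))/2 = (377 ± √10201)/2 = (377 ± 101)/2, giving x^2 = 239 or x^2 = 138. So f(x) = (x^2 - 239)(x^2 - 138) and the roots of f are ±√239, ±√138. Hence the splitting field is K = Q(√239, √138). Since 239 and 138 are distinct squarefree integers > 1, their product 32982 is not a perfect square, so √138 ∉ Q(√239). By the tower law [K:Q] = [Q(√239,√138):Q(√239)] · [Q(√239):Q] = 2 · 2 = 4.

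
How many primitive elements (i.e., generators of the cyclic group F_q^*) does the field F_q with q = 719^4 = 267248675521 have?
There are φ(267248675520) = 69712601088 primitive elements

F_q^* is cyclic of order q - 1 = 267248675520. A cyclic group of order m has exactly φ(m) generators. Here m = 267248675520 = 2^6 · 3^2 · 5 · 53 · 359 · 4877, so the number of primitive elements is φ(267248675520) = 69712601088.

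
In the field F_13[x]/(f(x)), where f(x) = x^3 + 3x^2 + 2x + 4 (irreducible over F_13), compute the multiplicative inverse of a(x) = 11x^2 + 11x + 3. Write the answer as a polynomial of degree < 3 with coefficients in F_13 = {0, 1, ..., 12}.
a(x)^(-1) ≡ 9x^2 + 11x + 6 (mod f(x))

Since f is irreducible over F_13, F_13[x]/(f) is a field and a(x) ≠ 0 has an inverse. Apply the extended Euclidean algorithm to f(x) and a(x) in F_13[x]: f(x) = (6x + 12)·a(x) + (8x + 7);  a(x) = (3x + 2)·(8x + 7) + (2). The last nonzero remainder is the constant 2 = gcd(f, a) in F_13. Back-substituting through the division chain expresses 2 = s(x)·a(x) + t(x)·f(x) with s(x) ≡ 5x^2 + 9x + 12 (mod f), so (5x^2 + 9x + 12)·a(x) ≡ 2 (mod f). Multiplying by 2^(-1) ≡ 7 in F_13 gives a(x)^(-1) ≡ 7·(5x^2 + 9x + 12) ≡ 9x^2 + 11x + 6 (mod f). Check: (11x^2 + 11x + 3)·(9x^2 + 11x + 6) = 8x^4 + 12x^3 + 6x^2 + 8x + 5 ≡ 1 (mod x^3 + 3x^2 + 2x + 4).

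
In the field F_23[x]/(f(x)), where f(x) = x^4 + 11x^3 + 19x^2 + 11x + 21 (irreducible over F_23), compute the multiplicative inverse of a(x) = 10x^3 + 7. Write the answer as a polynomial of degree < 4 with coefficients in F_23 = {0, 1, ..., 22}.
a(x)^(-1) ≡ 7x^3 + 6x^2 + 17x + 19 (mod f(x))

Since f is irreducible over F_23, F_23[x]/(f) is a field and a(x) ≠ 0 has an inverse. Apply the extended Euclidean algorithm to f(x) and a(x) in F_23[x]: f(x) = (7x + 8)·a(x) + (19x^2 + 8x + 11);  a(x) = (9x + 18)·(19x^2 + 8x + 11) + (10x + 16);  (19x^2 + 8x + 11) = (18x + 18)·(10x + 16) + (22). The last nonzero remainder is the constant 22 = gcd(f, a) in F_23. Back-substituting through the division chain expresses 22 = s(x)·a(x) + t(x)·f(x) with s(x) ≡ 16x^3 + 17x^2 + 6x + 4 (mod f), so (16x^3 + 17x^2 + 6x + 4)·a(x) ≡ 22 (mod f). Multiplying by 22^(-1) ≡ 22 in F_23 gives a(x)^(-1) ≡ 22·(16x^3 + 17x^2 + 6x + 4) ≡ 7x^3 + 6x^2 + 17x + 19 (mod f). Check: (10x^3 + 7)·(7x^3 + 6x^2 + 17x + 19) = x^6 + 14x^5 + 9x^4 + 9x^3 + 19x^2 + 4x + 18 ≡ 1 (mod x^4 + 11x^3 + 19x^2 + 11x + 21).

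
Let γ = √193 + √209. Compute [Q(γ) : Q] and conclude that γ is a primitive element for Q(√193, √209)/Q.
[Q(γ) : Q] = 4 (equivalently, Q(γ) = Q(√193, √209))

Obviously Q(γ) ⊆ Q(√193, √209), and [Q(√193, √209):Q] = 4 (since 193, 209 are distinct squarefree integers > 1 with 40337 not a perfect square). To show equality we compute the minimal polynomial of γ. From γ = √193 + √209: γ^2 = 193 + 2√(40337) + 209 = 402 + 2√(40337), so γ^2 - 402 = 2√(40337); squaring, (γ^2 - 402)^2 = 4·40337, i.e. γ^4 - 804γ^2 + 161604 - 161348 = 0, i.e. γ^4 - 804γ^2 + 256 = 0. So γ is a root of x^4 - 804x^2 + 256. This polynomial is irreducible over Q: it has no rational root (each ±√193 ± √209 is irrational), and any factorization into two quadratics over Q would force √(40337) ∈ Q (pairing opposite roots) or √193, √209 ∈ Q (other pairings), all impossible. Hence [Q(γ):Q] = 4 = [Q(√193, √209):Q], so Q(γ) = Q(√193, √209).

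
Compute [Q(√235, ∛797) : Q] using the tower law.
[Q(√235, ∛797) : Q] = 6

Let L = Q(√235, ∛797). Since Q(√235) ⊂ L and [Q(√235):Q] = 2, the tower law gives 2 | [L:Q]. Likewise Q(∛797) ⊂ L with [Q(∛797):Q] = 3 (because 797 is not a perfect cube), so 3 | [L:Q]. As gcd(2,3) = 1, [L:Q] is divisible by 6. Conversely L is generated over Q by √235 and ∛797, so [L:Q] ≤ 2·3 = 6. Therefore [Q(√235, ∛797) : Q] = 6.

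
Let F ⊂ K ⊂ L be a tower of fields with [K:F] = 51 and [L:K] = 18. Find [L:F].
[L:F] = 918

The tower law says that for any tower of field extensions F ⊂ K ⊂ L with finite degrees, [L:F] = [L:K] · [K:F]. Here this gives [L:F] = 18 · 51 = 918.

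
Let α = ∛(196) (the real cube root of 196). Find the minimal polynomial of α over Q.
m_α(x) = x^3 - 196

α satisfies α^3 = 196, so x^3 - 196 annihilates α. By the rational root test, a rational root p/q (in lowest terms) of x^3 - 196 would satisfy p^3 = 196 q^3, forcing q = 1 and p^3 = 196; but 196 is not a perfect cube, contradiction. A monic cubic over Q with no rational root is irreducible (any nontrivial factorization would include a linear factor). Hence x^3 - 196 is the minimal polynomial of α, and in particular [Q(α):Q] = 3.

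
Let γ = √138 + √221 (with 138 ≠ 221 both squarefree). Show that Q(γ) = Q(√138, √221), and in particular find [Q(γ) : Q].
[Q(γ) : Q] = 4 (equivalently, Q(γ) = Q(√138, √221))

Obviously Q(γ) ⊆ Q(√138, √221), and [Q(√138, √221):Q] = 4 (since 138, 221 are distinct squarefree integers > 1 with 30498 not a perfect square). To show equality we compute the minimal polynomial of γ. From γ = √138 + √221: γ^2 = 138 + 2√(30498) + 221 = 359 + 2√(30498), so γ^2 - 359 = 2√(30498); squaring, (γ^2 - 359)^2 = 4·30498, i.e. γ^4 - 718γ^2 + 128881 - 121992 = 0, i.e. γ^4 - 718γ^2 + 6889 = 0. So γ is a root of x^4 - 718x^2 + 6889. This polynomial is irreducible over Q: it has no rational root (each ±√138 ± √221 is irrational), and any factorization into two quadratics over Q would force √(30498) ∈ Q (pairing opposite roots) or √138, √221 ∈ Q (other pairings), all impossible. Hence [Q(γ):Q] = 4 = [Q(√138, √221):Q], so Q(γ) = Q(√138, √221).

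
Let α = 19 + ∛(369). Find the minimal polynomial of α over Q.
m_α(x) = x^3 - 57x^2 + 1083x - 7228

Set β = α - 19 = ∛(369), so β^3 = 369. Then (α - 19)^3 - 369 = 0, i.e. α is a root of g(x) = (x - 19)^3 - 369 = x^3 - 57x^2 + 1083x - 7228. Since g(x) = h(x - 19) where h(x) = x^3 - 369, and h is irreducible over Q (because 369 is not a perfect cube, so h has no rational root, and a monic cubic with no rational root is irreducible), g is also irreducible (irreducibility is preserved under the substitution x → x - 19). Hence m_α(x) = x^3 - 57x^2 + 1083x - 7228.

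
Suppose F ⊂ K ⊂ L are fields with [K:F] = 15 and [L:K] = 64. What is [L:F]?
[L:F] = 960

The tower law says that for any tower of field extensions F ⊂ K ⊂ L with finite degrees, [L:F] = [L:K] · [K:F]. Here this gives [L:F] = 64 · 15 = 960.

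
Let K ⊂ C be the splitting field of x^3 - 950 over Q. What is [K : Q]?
[K : Q] = 6

The roots of x^3 - 950 are ∛950, ω∛950, ω^2∛950 where ω = e^(2πi/3) is a primitive cube root of unity, so K = Q(∛950, ω). Now [Q(∛950):Q] = 3 (since 950 is not a perfect cube, x^3 - 950 is irreducible) and [Q(ω):Q] = 2. Both 2 and 3 divide [K:Q], and [K:Q] ≤ 3·2 = 6, so [K:Q] = 6. (Equivalently: Q(∛950) ⊂ R but ω ∉ R, so [K : Q(∛950)] = 2.)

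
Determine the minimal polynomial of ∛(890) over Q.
m_α(x) = x^3 - 890

α satisfies α^3 = 890, so x^3 - 890 annihilates α. By the rational root test, a rational root p/q (in lowest terms) of x^3 - 890 would satisfy p^3 = 890 q^3, forcing q = 1 and p^3 = 890; but 890 is not a perfect cube, contradiction. A monic cubic over Q with no rational root is irreducible (any nontrivial factorization would include a linear factor). Hence x^3 - 890 is the minimal polynomial of α, and in particular [Q(α):Q] = 3.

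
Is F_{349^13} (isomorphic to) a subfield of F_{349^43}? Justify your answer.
No: F_{349^13} is not a subfield of F_{349^43}

F_{p^m} embeds in F_{p^n} iff m | n. Here 13 ∤ 43 (since 43 = 3·13 + 4 with remainder 4 ≠ 0), so F_{349^13} is not a subfield of F_{349^43}. Equivalently: if it were, the tower law would give 13 = [F_{349^13}:F_349] dividing [F_{349^43}:F_349] = 43, contradiction.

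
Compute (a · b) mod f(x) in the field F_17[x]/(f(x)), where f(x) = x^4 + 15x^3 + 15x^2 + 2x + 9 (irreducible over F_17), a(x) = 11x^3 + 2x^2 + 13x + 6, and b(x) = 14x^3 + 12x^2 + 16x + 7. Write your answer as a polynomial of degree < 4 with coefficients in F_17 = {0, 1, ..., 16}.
a · b ≡ 13x^3 + 16x + 11 (mod f(x))

Multiply in F_17[x]: a(x)·b(x) = (11x^3 + 2x^2 + 13x + 6)·(14x^3 + 12x^2 + 16x + 7) = x^6 + 7x^5 + 8x^4 + 9x^3 + 5x^2 + 8. This has degree ≥ 4, so divide by f(x) over F_17: x^6 + 7x^5 + 8x^4 + 9x^3 + 5x^2 + 8 = (x^2 + 9x + 11)·(x^4 + 15x^3 + 15x^2 + 2x + 9) + (13x^3 + 16x + 11). Hence a·b ≡ 13x^3 + 16x + 11 (mod f). (F_17[x]/(f) is a field with 17^4 = 83521 elements since f is irreducible of degree 4.)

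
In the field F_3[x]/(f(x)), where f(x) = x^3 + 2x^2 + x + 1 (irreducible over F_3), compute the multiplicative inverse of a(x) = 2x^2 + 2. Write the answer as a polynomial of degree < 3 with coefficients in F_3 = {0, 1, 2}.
a(x)^(-1) ≡ 2x + 1 (mod f(x))

Since f is irreducible over F_3, F_3[x]/(f) is a field and a(x) ≠ 0 has an inverse. Apply the extended Euclidean algorithm to f(x) and a(x) in F_3[x]: f(x) = (2x + 1)·a(x) + (2). The last nonzero remainder is the constant 2 = gcd(f, a) in F_3. Back-substituting through the division chain expresses 2 = s(x)·a(x) + t(x)·f(x) with s(x) ≡ x + 2 (mod f), so (x + 2)·a(x) ≡ 2 (mod f). Multiplying by 2^(-1) ≡ 2 in F_3 gives a(x)^(-1) ≡ 2·(x + 2) ≡ 2x + 1 (mod f). Check: (2x^2 + 2)·(2x + 1) = x^3 + 2x^2 + x + 2 ≡ 1 (mod x^3 + 2x^2 + x + 1).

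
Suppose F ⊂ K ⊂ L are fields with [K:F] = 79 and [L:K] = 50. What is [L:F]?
[L:F] = 3950

The tower law says that for any tower of field extensions F ⊂ K ⊂ L with finite degrees, [L:F] = [L:K] · [K:F]. Here this gives [L:F] = 50 · 79 = 3950.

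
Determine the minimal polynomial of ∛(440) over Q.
m_α(x) = x^3 - 440

α satisfies α^3 = 440, so x^3 - 440 annihilates α. By the rational root test, a rational root p/q (in lowest terms) of x^3 - 440 would satisfy p^3 = 440 q^3, forcing q = 1 and p^3 = 440; but 440 is not a perfect cube, contradiction. A monic cubic over Q with no rational root is irreducible (any nontrivial factorization would include a linear factor). Hence x^3 - 440 is the minimal polynomial of α, and in particular [Q(α):Q] = 3.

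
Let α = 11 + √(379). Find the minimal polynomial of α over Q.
m_α(x) = x^2 - 22x - 258

From α - 11 = √(379), squaring gives (α - 11)^2 = 379, i.e. α^2 - 22α + 121 = 379, so α^2 - 22α - 258 = 0. The discriminant of x^2 - 22x - 258 is (-22)^2 - 4·(-258) = 484 + 1032 = 1516, and 4·(379) is not a perfect square in Q since 379 is squarefree and ≠ 1. Hence x^2 - 22x - 258 is irreducible over Q and is the minimal polynomial of α.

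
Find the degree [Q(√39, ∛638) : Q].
[Q(√39, ∛638) : Q] = 6

Let L = Q(√39, ∛638). Since Q(√39) ⊂ L and [Q(√39):Q] = 2, the tower law gives 2 | [L:Q]. Likewise Q(∛638) ⊂ L with [Q(∛638):Q] = 3 (because 638 is not a perfect cube), so 3 | [L:Q]. As gcd(2,3) = 1, [L:Q] is divisible by 6. Conversely L is generated over Q by √39 and ∛638, so [L:Q] ≤ 2·3 = 6. Therefore [Q(√39, ∛638) : Q] = 6.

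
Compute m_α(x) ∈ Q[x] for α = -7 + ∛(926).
m_α(x) = x^3 + 21x^2 + 147x - 583

Set β = α + 7 = ∛(926), so β^3 = 926. Then (α + 7)^3 - 926 = 0, i.e. α is a root of g(x) = (x + 7)^3 - 926 = x^3 + 21x^2 + 147x - 583. Since g(x) = h(x + 7) where h(x) = x^3 - 926, and h is irreducible over Q (because 926 is not a perfect cube, so h has no rational root, and a monic cubic with no rational root is irreducible), g is also irreducible (irreducibility is preserved under the substitution x → x + 7). Hence m_α(x) = x^3 + 21x^2 + 147x - 583.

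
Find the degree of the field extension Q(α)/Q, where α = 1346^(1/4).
[Q(α):Q] = 4

α is a root of x^4 - 1346. By Eisenstein's criterion at the prime p = 2 (which divides the constant term 1346 but p^2 = 4 does not, since 1346 is squarefree), x^4 - 1346 is irreducible over Q. Hence [Q(α):Q] = 4.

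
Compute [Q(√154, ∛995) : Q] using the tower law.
[Q(√154, ∛995) : Q] = 6

Let L = Q(√154, ∛995). Since Q(√154) ⊂ L and [Q(√154):Q] = 2, the tower law gives 2 | [L:Q]. Likewise Q(∛995) ⊂ L with [Q(∛995):Q] = 3 (because 995 is not a perfect cube), so 3 | [L:Q]. As gcd(2,3) = 1, [L:Q] is divisible by 6. Conversely L is generated over Q by √154 and ∛995, so [L:Q] ≤ 2·3 = 6. Therefore [Q(√154, ∛995) : Q] = 6.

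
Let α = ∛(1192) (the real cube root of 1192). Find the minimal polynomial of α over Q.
m_α(x) = x^3 - 1192

α satisfies α^3 = 1192, so x^3 - 1192 annihilates α. By the rational root test, a rational root p/q (in lowest terms) of x^3 - 1192 would satisfy p^3 = 1192 q^3, forcing q = 1 and p^3 = 1192; but 1192 is not a perfect cube, contradiction. A monic cubic over Q with no rational root is irreducible (any nontrivial factorization would include a linear factor). Hence x^3 - 1192 is the minimal polynomial of α, and in particular [Q(α):Q] = 3.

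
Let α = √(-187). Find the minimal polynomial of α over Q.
m_α(x) = x^2 + 187

α satisfies α^2 + 187 = 0, so x^2 + 187 annihilates α. Since d = -187 is squarefree and ≠ 1, it is not a perfect square in Q, so x^2 + 187 has no rational root and is therefore irreducible over Q (a degree-2 polynomial over a field is irreducible iff it has no root). Hence m_α(x) = x^2 + 187.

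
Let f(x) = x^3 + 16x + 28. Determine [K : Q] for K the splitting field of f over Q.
[K : Q] = 6

By the rational root test, any rational root of the monic integer polynomial f(x) = x^3 + 16x + 28 must be an integer dividing the constant term 28, i.e. one of ±{1, 2, 4, 7, 14, 28}. Evaluating: f(1) = 45, f(-1) = 11, f(2) = 68, f(-2) = -12, f(4) = 156, f(-4) = -100, f(7) = 483, f(-7) = -427, f(14) = 2996, f(-14) = -2940, f(28) = 22428, f(-28) = -22372; none is 0, so f has no rational root and is therefore irreducible over Q (a cubic with no linear factor over a field is irreducible). For an irreducible cubic, the Galois group is A_3 or S_3 according as the discriminant disc(f) = -4a^3 - 27b^2 = -4·(16)^3 - 27·(28)^2 = -37552 is or is not a square in Q. Here disc(f) = -37552 is not a perfect square in Q, so the Galois group of f over Q is not contained in A_3 and must be all of S_3. The splitting field has degree |S_3| = 6 over Q, so [K : Q] = 6.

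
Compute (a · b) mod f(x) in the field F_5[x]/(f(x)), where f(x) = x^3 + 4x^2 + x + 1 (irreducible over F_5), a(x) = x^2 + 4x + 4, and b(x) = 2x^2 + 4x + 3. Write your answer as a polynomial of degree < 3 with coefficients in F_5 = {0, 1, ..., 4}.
a · b ≡ 4x^2 + 2x + 3 (mod f(x))

Multiply in F_5[x]: a(x)·b(x) = (x^2 + 4x + 4)·(2x^2 + 4x + 3) = 2x^4 + 2x^3 + 2x^2 + 3x + 2. This has degree ≥ 3, so divide by f(x) over F_5: 2x^4 + 2x^3 + 2x^2 + 3x + 2 = (2x + 4)·(x^3 + 4x^2 + x + 1) + (4x^2 + 2x + 3). Hence a·b ≡ 4x^2 + 2x + 3 (mod f). (F_5[x]/(f) is a field with 5^3 = 125 elements since f is irreducible of degree 3.)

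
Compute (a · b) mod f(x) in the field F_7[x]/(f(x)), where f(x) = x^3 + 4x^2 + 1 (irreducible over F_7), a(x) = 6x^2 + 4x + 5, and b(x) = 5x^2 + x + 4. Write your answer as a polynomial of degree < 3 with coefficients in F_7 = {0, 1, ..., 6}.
a · b ≡ 2x^2 + 5x + 2 (mod f(x))

Multiply in F_7[x]: a(x)·b(x) = (6x^2 + 4x + 5)·(5x^2 + x + 4) = 2x^4 + 5x^3 + 4x^2 + 6. This has degree ≥ 3, so divide by f(x) over F_7: 2x^4 + 5x^3 + 4x^2 + 6 = (2x + 4)·(x^3 + 4x^2 + 1) + (2x^2 + 5x + 2). Hence a·b ≡ 2x^2 + 5x + 2 (mod f). (F_7[x]/(f) is a field with 7^3 = 343 elements since f is irreducible of degree 3.)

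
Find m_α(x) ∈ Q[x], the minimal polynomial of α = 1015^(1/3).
m_α(x) = x^3 - 1015

α satisfies α^3 = 1015, so x^3 - 1015 annihilates α. By the rational root test, a rational root p/q (in lowest terms) of x^3 - 1015 would satisfy p^3 = 1015 q^3, forcing q = 1 and p^3 = 1015; but 1015 is not a perfect cube, contradiction. A monic cubic over Q with no rational root is irreducible (any nontrivial factorization would include a linear factor). Hence x^3 - 1015 is the minimal polynomial of α, and in particular [Q(α):Q] = 3.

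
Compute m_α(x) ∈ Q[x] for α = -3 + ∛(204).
m_α(x) = x^3 + 9x^2 + 27x - 177

Set β = α + 3 = ∛(204), so β^3 = 204. Then (α + 3)^3 - 204 = 0, i.e. α is a root of g(x) = (x + 3)^3 - 204 = x^3 + 9x^2 + 27x - 177. Since g(x) = h(x + 3) where h(x) = x^3 - 204, and h is irreducible over Q (because 204 is not a perfect cube, so h has no rational root, and a monic cubic with no rational root is irreducible), g is also irreducible (irreducibility is preserved under the substitution x → x + 3). Hence m_α(x) = x^3 + 9x^2 + 27x - 177.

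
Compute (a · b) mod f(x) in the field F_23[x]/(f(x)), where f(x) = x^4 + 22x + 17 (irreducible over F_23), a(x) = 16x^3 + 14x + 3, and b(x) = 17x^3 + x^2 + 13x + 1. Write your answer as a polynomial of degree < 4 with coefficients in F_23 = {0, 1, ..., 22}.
a · b ≡ 8x^3 + 16x^2 + 20x + 11 (mod f(x))

Multiply in F_23[x]: a(x)·b(x) = (16x^3 + 14x + 3)·(17x^3 + x^2 + 13x + 1) = 19x^6 + 16x^5 + 9x^4 + 12x^3 + x^2 + 7x + 3. This has degree ≥ 4, so divide by f(x) over F_23: 19x^6 + 16x^5 + 9x^4 + 12x^3 + x^2 + 7x + 3 = (19x^2 + 16x + 9)·(x^4 + 22x + 17) + (8x^3 + 16x^2 + 20x + 11). Hence a·b ≡ 8x^3 + 16x^2 + 20x + 11 (mod f). (F_23[x]/(f) is a field with 23^4 = 279841 elements since f is irreducible of degree 4.)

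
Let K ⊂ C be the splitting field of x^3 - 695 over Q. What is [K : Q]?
[K : Q] = 6

The roots of x^3 - 695 are ∛695, ω∛695, ω^2∛695 where ω = e^(2πi/3) is a primitive cube root of unity, so K = Q(∛695, ω). Now [Q(∛695):Q] = 3 (since 695 is not a perfect cube, x^3 - 695 is irreducible) and [Q(ω):Q] = 2. Both 2 and 3 divide [K:Q], and [K:Q] ≤ 3·2 = 6, so [K:Q] = 6. (Equivalently: Q(∛695) ⊂ R but ω ∉ R, so [K : Q(∛695)] = 2.)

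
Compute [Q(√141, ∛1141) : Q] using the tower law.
[Q(√141, ∛1141) : Q] = 6

Let L = Q(√141, ∛1141). Since Q(√141) ⊂ L and [Q(√141):Q] = 2, the tower law gives 2 | [L:Q]. Likewise Q(∛1141) ⊂ L with [Q(∛1141):Q] = 3 (because 1141 is not a perfect cube), so 3 | [L:Q]. As gcd(2,3) = 1, [L:Q] is divisible by 6. Conversely L is generated over Q by √141 and ∛1141, so [L:Q] ≤ 2·3 = 6. Therefore [Q(√141, ∛1141) : Q] = 6.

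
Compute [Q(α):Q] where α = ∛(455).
[Q(α):Q] = 3

The minimal polynomial of α is x^3 - 455, irreducible over Q since 455 is not a perfect cube (so x^3 - 455 has no rational root). Hence [Q(α):Q] = deg(m_α) = 3.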